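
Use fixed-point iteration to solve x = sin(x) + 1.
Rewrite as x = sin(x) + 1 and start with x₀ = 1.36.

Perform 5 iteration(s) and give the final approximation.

Equation: x = sin(x) + 1
Fixed-point form: x = sin(x) + 1
x₀ = 1.36

x_1 = g(1.360000) = 1.977865
x_2 = g(1.977865) = 1.918285
x_3 = g(1.918285) = 1.940231
x_4 = g(1.940231) = 1.932532
x_5 = g(1.932532) = 1.935284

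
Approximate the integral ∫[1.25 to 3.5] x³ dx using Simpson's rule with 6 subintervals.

f(x) = x³
a = 1.25, b = 3.5, n = 6
h = (b - a)/n = 0.375000

Simpson's rule: (h/3)[f(x₀) + 4f(x₁) + 2f(x₂) + ... + f(xₙ)]

x_0 = 1.2500, f(x_0) = 1.953125, coefficient = 1
x_1 = 1.6250, f(x_1) = 4.291016, coefficient = 4
x_2 = 2.0000, f(x_2) = 8.000000, coefficient = 2
x_3 = 2.3750, f(x_3) = 13.396484, coefficient = 4
x_4 = 2.7500, f(x_4) = 20.796875, coefficient = 2
x_5 = 3.1250, f(x_5) = 30.517578, coefficient = 4
x_6 = 3.5000, f(x_6) = 42.875000, coefficient = 1

I ≈ (0.375000/3) × 295.242188 = 36.905273
Exact value: 36.905273
Error: 0.000000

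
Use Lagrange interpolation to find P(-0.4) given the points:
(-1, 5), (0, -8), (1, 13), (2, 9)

Lagrange interpolation formula:
P(x) = Σ yᵢ × Lᵢ(x)
where Lᵢ(x) = Π_{j≠i} (x - xⱼ)/(xᵢ - xⱼ)

L_0(-0.4) = (-0.4 - 0)/(-1 - 0) × (-0.4 - 1)/(-1 - 1) × (-0.4 - 2)/(-1 - 2) = 0.224000
L_1(-0.4) = (-0.4 - (-1))/(0 - (-1)) × (-0.4 - 1)/(0 - 1) × (-0.4 - 2)/(0 - 2) = 1.008000
L_2(-0.4) = (-0.4 - (-1))/(1 - (-1)) × (-0.4 - 0)/(1 - 0) × (-0.4 - 2)/(1 - 2) = -0.288000
L_3(-0.4) = (-0.4 - (-1))/(2 - (-1)) × (-0.4 - 0)/(2 - 0) × (-0.4 - 1)/(2 - 1) = 0.056000

P(-0.4) = 5×L_0(-0.4) + (-8)×L_1(-0.4) + 13×L_2(-0.4) + 9×L_3(-0.4)
P(-0.4) = -10.184000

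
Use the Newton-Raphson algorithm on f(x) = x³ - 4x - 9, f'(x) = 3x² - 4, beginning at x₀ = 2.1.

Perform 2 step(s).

f(x) = x³ - 4x - 9
f'(x) = 3x² - 4
x₀ = 2.1

Newton-Raphson formula: x_{n+1} = x_n - f(x_n)/f'(x_n)

Iteration 1:
  f(2.100000) = -8.139000
  f'(2.100000) = 9.230000
  x_1 = 2.100000 - (-8.139000)/9.230000 = 2.981798
Iteration 2:
  f(2.981798) = 5.584341
  f'(2.981798) = 22.673367
  x_2 = 2.981798 - 5.584341/22.673367 = 2.735503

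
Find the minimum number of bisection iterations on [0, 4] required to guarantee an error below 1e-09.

We need (b-a)/2^n ≤ 1e-09
(4 - 0)/2^n ≤ 1e-09
4/2^n ≤ 1e-09
2^n ≥ 4000000000
n ≥ log₂(4000000000) = 31.90
n ≥ 32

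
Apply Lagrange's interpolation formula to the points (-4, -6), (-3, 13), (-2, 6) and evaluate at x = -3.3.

Lagrange interpolation formula:
P(x) = Σ yᵢ × Lᵢ(x)
where Lᵢ(x) = Π_{j≠i} (x - xⱼ)/(xᵢ - xⱼ)

L_0(-3.3) = (-3.3 - (-3))/(-4 - (-3)) × (-3.3 - (-2))/(-4 - (-2)) = 0.195000
L_1(-3.3) = (-3.3 - (-4))/(-3 - (-4)) × (-3.3 - (-2))/(-3 - (-2)) = 0.910000
L_2(-3.3) = (-3.3 - (-4))/(-2 - (-4)) × (-3.3 - (-3))/(-2 - (-3)) = -0.105000

P(-3.3) = (-6)×L_0(-3.3) + 13×L_1(-3.3) + 6×L_2(-3.3)
P(-3.3) = 10.030000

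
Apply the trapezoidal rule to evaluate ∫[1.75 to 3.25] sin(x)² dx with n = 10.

f(x) = sin(x)²
a = 1.75, b = 3.25, n = 10
h = (b - a)/n = 0.150000

Trapezoidal rule: (h/2)[f(x₀) + 2f(x₁) + 2f(x₂) + ... + f(xₙ)]

x_0 = 1.7500, f(x_0) = 0.968228, coefficient = 1
x_1 = 1.9000, f(x_1) = 0.895484, coefficient = 2
x_2 = 2.0500, f(x_2) = 0.787412, coefficient = 2
x_3 = 2.2000, f(x_3) = 0.653666, coefficient = 2
x_4 = 2.3500, f(x_4) = 0.506194, coefficient = 2
x_5 = 2.5000, f(x_5) = 0.358169, coefficient = 2
x_6 = 2.6500, f(x_6) = 0.222813, coefficient = 2
x_7 = 2.8000, f(x_7) = 0.112217, coefficient = 2
x_8 = 2.9500, f(x_8) = 0.036261, coefficient = 2
x_9 = 3.1000, f(x_9) = 0.001729, coefficient = 2
x_10 = 3.2500, f(x_10) = 0.011706, coefficient = 1

I ≈ (0.150000/2) × 8.127825 = 0.609587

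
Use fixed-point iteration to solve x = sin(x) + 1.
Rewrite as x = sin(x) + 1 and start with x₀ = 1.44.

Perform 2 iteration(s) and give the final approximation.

Equation: x = sin(x) + 1
Fixed-point form: x = sin(x) + 1
x₀ = 1.44

x_1 = g(1.440000) = 1.991458
x_2 = g(1.991458) = 1.912819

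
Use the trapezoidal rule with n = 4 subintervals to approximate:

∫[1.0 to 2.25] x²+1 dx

f(x) = x²+1
a = 1.0, b = 2.25, n = 4
h = (b - a)/n = 0.312500

Trapezoidal rule: (h/2)[f(x₀) + 2f(x₁) + 2f(x₂) + ... + f(xₙ)]

x_0 = 1.0000, f(x_0) = 2.000000, coefficient = 1
x_1 = 1.3125, f(x_1) = 2.722656, coefficient = 2
x_2 = 1.6250, f(x_2) = 3.640625, coefficient = 2
x_3 = 1.9375, f(x_3) = 4.753906, coefficient = 2
x_4 = 2.2500, f(x_4) = 6.062500, coefficient = 1

I ≈ (0.312500/2) × 30.296875 = 4.733887
Exact value: 4.713542
Error: 0.020345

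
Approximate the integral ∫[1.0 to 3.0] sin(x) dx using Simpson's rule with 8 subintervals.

f(x) = sin(x)
a = 1.0, b = 3.0, n = 8
h = (b - a)/n = 0.250000

Simpson's rule: (h/3)[f(x₀) + 4f(x₁) + 2f(x₂) + ... + f(xₙ)]

x_0 = 1.0000, f(x_0) = 0.841471, coefficient = 1
x_1 = 1.2500, f(x_1) = 0.948985, coefficient = 4
x_2 = 1.5000, f(x_2) = 0.997495, coefficient = 2
x_3 = 1.7500, f(x_3) = 0.983986, coefficient = 4
x_4 = 2.0000, f(x_4) = 0.909297, coefficient = 2
x_5 = 2.2500, f(x_5) = 0.778073, coefficient = 4
x_6 = 2.5000, f(x_6) = 0.598472, coefficient = 2
x_7 = 2.7500, f(x_7) = 0.381661, coefficient = 4
x_8 = 3.0000, f(x_8) = 0.141120, coefficient = 1

I ≈ (0.250000/3) × 18.363939 = 1.530328
Exact value: 1.530295
Error: 0.000033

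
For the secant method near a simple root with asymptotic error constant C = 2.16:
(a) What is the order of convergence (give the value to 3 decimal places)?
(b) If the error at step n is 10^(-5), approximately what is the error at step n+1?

(a) Secant method has superlinear convergence with order φ = (1+√5)/2 ≈ 1.618.
    This means |e_{n+1}| ≈ C|e_n|^1.618.

(b) With |e_n| = 10^(-5) and C = 2.16:
    |e_{n+1}| ≈ 2.16 × (10^(-5))^1.618 = 2.16 × 10^(-8.09)

(a) ≈ 1.618 (golden ratio); (b) |e_{n+1}| ≈ 1.755e-08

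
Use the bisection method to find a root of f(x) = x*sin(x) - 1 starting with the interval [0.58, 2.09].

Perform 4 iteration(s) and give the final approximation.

f(x) = x*sin(x) - 1
Initial interval: [0.58, 2.09]

Iteration 1:
  c_1 = (0.580000 + 2.090000)/2 = 1.335000
  f(c_1) = f(1.335000) = 0.298059
  f(a) × f(c) < 0, new interval: [0.580000, 1.335000]
Iteration 2:
  c_2 = (0.580000 + 1.335000)/2 = 0.957500
  f(c_2) = f(0.957500) = -0.216999
  f(a) × f(c) ≥ 0, new interval: [0.957500, 1.335000]
Iteration 3:
  c_3 = (0.957500 + 1.335000)/2 = 1.146250
  f(c_3) = f(1.146250) = 0.044492
  f(a) × f(c) < 0, new interval: [0.957500, 1.146250]
Iteration 4:
  c_4 = (0.957500 + 1.146250)/2 = 1.051875
  f(c_4) = f(1.051875) = -0.086599
  f(a) × f(c) ≥ 0, new interval: [1.051875, 1.146250]

After 4 iteration(s), the approximation is c_4 = 1.051875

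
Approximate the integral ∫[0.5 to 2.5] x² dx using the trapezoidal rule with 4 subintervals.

f(x) = x²
a = 0.5, b = 2.5, n = 4
h = (b - a)/n = 0.500000

Trapezoidal rule: (h/2)[f(x₀) + 2f(x₁) + 2f(x₂) + ... + f(xₙ)]

x_0 = 0.5000, f(x_0) = 0.250000, coefficient = 1
x_1 = 1.0000, f(x_1) = 1.000000, coefficient = 2
x_2 = 1.5000, f(x_2) = 2.250000, coefficient = 2
x_3 = 2.0000, f(x_3) = 4.000000, coefficient = 2
x_4 = 2.5000, f(x_4) = 6.250000, coefficient = 1

I ≈ (0.500000/2) × 21.000000 = 5.250000
Exact value: 5.166667
Error: 0.083333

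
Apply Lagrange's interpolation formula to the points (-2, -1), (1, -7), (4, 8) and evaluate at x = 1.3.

Lagrange interpolation formula:
P(x) = Σ yᵢ × Lᵢ(x)
where Lᵢ(x) = Π_{j≠i} (x - xⱼ)/(xᵢ - xⱼ)

L_0(1.3) = (1.3 - 1)/(-2 - 1) × (1.3 - 4)/(-2 - 4) = -0.045000
L_1(1.3) = (1.3 - (-2))/(1 - (-2)) × (1.3 - 4)/(1 - 4) = 0.990000
L_2(1.3) = (1.3 - (-2))/(4 - (-2)) × (1.3 - 1)/(4 - 1) = 0.055000

P(1.3) = (-1)×L_0(1.3) + (-7)×L_1(1.3) + 8×L_2(1.3)
P(1.3) = -6.445000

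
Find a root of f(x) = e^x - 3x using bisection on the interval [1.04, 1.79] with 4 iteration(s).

f(x) = e^x - 3x
Initial interval: [1.04, 1.79]

Iteration 1:
  c_1 = (1.040000 + 1.790000)/2 = 1.415000
  f(c_1) = f(1.415000) = -0.128514
  f(a) × f(c) ≥ 0, new interval: [1.415000, 1.790000]
Iteration 2:
  c_2 = (1.415000 + 1.790000)/2 = 1.602500
  f(c_2) = f(1.602500) = 0.157930
  f(a) × f(c) < 0, new interval: [1.415000, 1.602500]
Iteration 3:
  c_3 = (1.415000 + 1.602500)/2 = 1.508750
  f(c_3) = f(1.508750) = -0.005174
  f(a) × f(c) ≥ 0, new interval: [1.508750, 1.602500]
Iteration 4:
  c_4 = (1.508750 + 1.602500)/2 = 1.555625
  f(c_4) = f(1.555625) = 0.071172
  f(a) × f(c) < 0, new interval: [1.508750, 1.555625]

After 4 iteration(s), the approximation is c_4 = 1.555625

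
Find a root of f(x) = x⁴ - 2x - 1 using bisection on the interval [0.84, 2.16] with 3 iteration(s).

f(x) = x⁴ - 2x - 1
Initial interval: [0.84, 2.16]

Iteration 1:
  c_1 = (0.840000 + 2.160000)/2 = 1.500000
  f(c_1) = f(1.500000) = 1.062500
  f(a) × f(c) < 0, new interval: [0.840000, 1.500000]
Iteration 2:
  c_2 = (0.840000 + 1.500000)/2 = 1.170000
  f(c_2) = f(1.170000) = -1.466113
  f(a) × f(c) ≥ 0, new interval: [1.170000, 1.500000]
Iteration 3:
  c_3 = (1.170000 + 1.500000)/2 = 1.335000
  f(c_3) = f(1.335000) = -0.493674
  f(a) × f(c) ≥ 0, new interval: [1.335000, 1.500000]

After 3 iteration(s), the approximation is c_3 = 1.335000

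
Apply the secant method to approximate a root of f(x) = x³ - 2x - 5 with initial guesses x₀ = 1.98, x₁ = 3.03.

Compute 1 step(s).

f(x) = x³ - 2x - 5
x₀ = 1.98, x₁ = 3.03

Secant formula: x_{n+1} = x_n - f(x_n)(x_n - x_{n-1})/(f(x_n) - f(x_{n-1}))

Iteration 1:
  f(1.980000) = -1.197608
  f(3.030000) = 16.758127
  x_2 = 3.030000 - 16.758127×(3.030000 - 1.980000)/(16.758127 - (-1.197608))
       = 2.050033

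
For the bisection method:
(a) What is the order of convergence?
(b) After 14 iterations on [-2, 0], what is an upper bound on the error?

(a) Bisection has linear (order 1) convergence; the error is halved each step.

(b) Error bound = (b-a)/2^n = (0 - (-2))/2^{14}
    = 2/2^{14}

(a) 1 (linear); (b) error ≤ 1.22e-04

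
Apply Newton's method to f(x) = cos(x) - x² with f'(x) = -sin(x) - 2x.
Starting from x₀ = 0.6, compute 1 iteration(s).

f(x) = cos(x) - x²
f'(x) = -sin(x) - 2x
x₀ = 0.6

Newton-Raphson formula: x_{n+1} = x_n - f(x_n)/f'(x_n)

Iteration 1:
  f(0.600000) = 0.465336
  f'(0.600000) = -1.764642
  x_1 = 0.600000 - 0.465336/(-1.764642) = 0.863700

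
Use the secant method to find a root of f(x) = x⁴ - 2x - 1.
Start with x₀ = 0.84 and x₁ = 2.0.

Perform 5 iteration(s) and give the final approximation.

f(x) = x⁴ - 2x - 1
x₀ = 0.84, x₁ = 2.0

Secant formula: x_{n+1} = x_n - f(x_n)(x_n - x_{n-1})/(f(x_n) - f(x_{n-1}))

Iteration 1:
  f(0.840000) = -2.182129
  f(2.000000) = 11.000000
  x_2 = 2.000000 - 11.000000×(2.000000 - 0.840000)/(11.000000 - (-2.182129))
       = 1.032023
Iteration 2:
  f(2.000000) = 11.000000
  f(1.032023) = -1.929669
  x_3 = 1.032023 - (-1.929669)×(1.032023 - 2.000000)/(-1.929669 - 11.000000)
       = 1.176487
Iteration 3:
  f(1.032023) = -1.929669
  f(1.176487) = -1.437181
  x_4 = 1.176487 - (-1.437181)×(1.176487 - 1.032023)/(-1.437181 - (-1.929669))
       = 1.598063
Iteration 4:
  f(1.176487) = -1.437181
  f(1.598063) = 2.325797
  x_5 = 1.598063 - 2.325797×(1.598063 - 1.176487)/(2.325797 - (-1.437181))
       = 1.337498
Iteration 5:
  f(1.598063) = 2.325797
  f(1.337498) = -0.474829
  x_6 = 1.337498 - (-0.474829)×(1.337498 - 1.598063)/(-0.474829 - 2.325797)
       = 1.381675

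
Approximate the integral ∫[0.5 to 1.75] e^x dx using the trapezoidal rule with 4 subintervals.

f(x) = e^x
a = 0.5, b = 1.75, n = 4
h = (b - a)/n = 0.312500

Trapezoidal rule: (h/2)[f(x₀) + 2f(x₁) + 2f(x₂) + ... + f(xₙ)]

x_0 = 0.5000, f(x_0) = 1.648721, coefficient = 1
x_1 = 0.8125, f(x_1) = 2.253535, coefficient = 2
x_2 = 1.1250, f(x_2) = 3.080217, coefficient = 2
x_3 = 1.4375, f(x_3) = 4.210157, coefficient = 2
x_4 = 1.7500, f(x_4) = 5.754603, coefficient = 1

I ≈ (0.312500/2) × 26.491142 = 4.139241
Exact value: 4.105881
Error: 0.033359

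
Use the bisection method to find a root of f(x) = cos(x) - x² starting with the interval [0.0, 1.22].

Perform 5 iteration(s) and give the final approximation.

f(x) = cos(x) - x²
Initial interval: [0.0, 1.22]

Iteration 1:
  c_1 = (0.000000 + 1.220000)/2 = 0.610000
  f(c_1) = f(0.610000) = 0.447548
  f(a) × f(c) ≥ 0, new interval: [0.610000, 1.220000]
Iteration 2:
  c_2 = (0.610000 + 1.220000)/2 = 0.915000
  f(c_2) = f(0.915000) = -0.227434
  f(a) × f(c) < 0, new interval: [0.610000, 0.915000]
Iteration 3:
  c_3 = (0.610000 + 0.915000)/2 = 0.762500
  f(c_3) = f(0.762500) = 0.141705
  f(a) × f(c) ≥ 0, new interval: [0.762500, 0.915000]
Iteration 4:
  c_4 = (0.762500 + 0.915000)/2 = 0.838750
  f(c_4) = f(0.838750) = -0.035108
  f(a) × f(c) < 0, new interval: [0.762500, 0.838750]
Iteration 5:
  c_5 = (0.762500 + 0.838750)/2 = 0.800625
  f(c_5) = f(0.800625) = 0.055258
  f(a) × f(c) ≥ 0, new interval: [0.800625, 0.838750]

After 5 iteration(s), the approximation is c_5 = 0.800625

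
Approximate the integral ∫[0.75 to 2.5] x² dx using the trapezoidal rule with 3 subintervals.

f(x) = x²
a = 0.75, b = 2.5, n = 3
h = (b - a)/n = 0.583333

Trapezoidal rule: (h/2)[f(x₀) + 2f(x₁) + 2f(x₂) + ... + f(xₙ)]

x_0 = 0.7500, f(x_0) = 0.562500, coefficient = 1
x_1 = 1.3333, f(x_1) = 1.777778, coefficient = 2
x_2 = 1.9167, f(x_2) = 3.673611, coefficient = 2
x_3 = 2.5000, f(x_3) = 6.250000, coefficient = 1

I ≈ (0.583333/2) × 17.715278 = 5.166956
Exact value: 5.067708
Error: 0.099248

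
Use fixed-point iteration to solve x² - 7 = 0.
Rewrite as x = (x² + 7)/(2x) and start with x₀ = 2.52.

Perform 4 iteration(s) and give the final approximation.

Equation: x² - 7 = 0
Fixed-point form: x = (x² + 7)/(2x)
x₀ = 2.52

x_1 = g(2.520000) = 2.648889
x_2 = g(2.648889) = 2.645753
x_3 = g(2.645753) = 2.645751
x_4 = g(2.645751) = 2.645751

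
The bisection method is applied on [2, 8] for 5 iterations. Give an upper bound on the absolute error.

Bisection error bound: |error| ≤ (b-a)/2^n
|error| ≤ (8 - 2)/2^5 = 6/2^5
|error| ≤ 0.1875000000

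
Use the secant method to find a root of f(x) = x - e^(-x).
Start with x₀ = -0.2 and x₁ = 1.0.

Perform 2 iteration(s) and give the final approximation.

f(x) = x - e^(-x)
x₀ = -0.2, x₁ = 1.0

Secant formula: x_{n+1} = x_n - f(x_n)(x_n - x_{n-1})/(f(x_n) - f(x_{n-1}))

Iteration 1:
  f(-0.200000) = -1.421403
  f(1.000000) = 0.632121
  x_2 = 1.000000 - 0.632121×(1.000000 - (-0.200000))/(0.632121 - (-1.421403))
       = 0.630613
Iteration 2:
  f(1.000000) = 0.632121
  f(0.630613) = 0.098348
  x_3 = 0.630613 - 0.098348×(0.630613 - 1.000000)/(0.098348 - 0.632121)
       = 0.562554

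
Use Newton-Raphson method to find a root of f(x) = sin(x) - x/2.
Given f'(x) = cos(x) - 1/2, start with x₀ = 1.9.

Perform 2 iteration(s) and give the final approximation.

f(x) = sin(x) - x/2
f'(x) = cos(x) - 1/2
x₀ = 1.9

Newton-Raphson formula: x_{n+1} = x_n - f(x_n)/f'(x_n)

Iteration 1:
  f(1.900000) = -0.003700
  f'(1.900000) = -0.823290
  x_1 = 1.900000 - (-0.003700)/(-0.823290) = 1.895506
Iteration 2:
  f(1.895506) = -0.000010
  f'(1.895506) = -0.819034
  x_2 = 1.895506 - (-0.000010)/(-0.819034) = 1.895494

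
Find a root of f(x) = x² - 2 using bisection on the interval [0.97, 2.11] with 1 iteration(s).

f(x) = x² - 2
Initial interval: [0.97, 2.11]

Iteration 1:
  c_1 = (0.970000 + 2.110000)/2 = 1.540000
  f(c_1) = f(1.540000) = 0.371600
  f(a) × f(c) < 0, new interval: [0.970000, 1.540000]

After 1 iteration(s), the approximation is c_1 = 1.540000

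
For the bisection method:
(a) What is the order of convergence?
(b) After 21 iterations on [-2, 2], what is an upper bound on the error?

(a) Bisection has linear (order 1) convergence; the error is halved each step.

(b) Error bound = (b-a)/2^n = (2 - (-2))/2^{21}
    = 4/2^{21}

(a) 1 (linear); (b) error ≤ 1.91e-06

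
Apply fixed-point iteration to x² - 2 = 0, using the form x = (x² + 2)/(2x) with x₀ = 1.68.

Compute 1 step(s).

Equation: x² - 2 = 0
Fixed-point form: x = (x² + 2)/(2x)
x₀ = 1.68

x_1 = g(1.680000) = 1.435238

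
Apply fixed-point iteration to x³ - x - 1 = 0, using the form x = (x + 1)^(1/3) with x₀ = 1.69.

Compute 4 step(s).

Equation: x³ - x - 1 = 0
Fixed-point form: x = (x + 1)^(1/3)
x₀ = 1.69

x_1 = g(1.690000) = 1.390755
x_2 = g(1.390755) = 1.337145
x_3 = g(1.337145) = 1.327074
x_4 = g(1.327074) = 1.325165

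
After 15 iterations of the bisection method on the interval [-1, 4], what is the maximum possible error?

Bisection error bound: |error| ≤ (b-a)/2^n
|error| ≤ (4 - (-1))/2^15 = 5/2^15
|error| ≤ 0.0001525879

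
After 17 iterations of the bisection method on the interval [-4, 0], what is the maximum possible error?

Bisection error bound: |error| ≤ (b-a)/2^n
|error| ≤ (0 - (-4))/2^17 = 4/2^17
|error| ≤ 0.0000305176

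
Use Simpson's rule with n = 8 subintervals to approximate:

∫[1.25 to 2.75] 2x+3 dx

f(x) = 2x+3
a = 1.25, b = 2.75, n = 8
h = (b - a)/n = 0.187500

Simpson's rule: (h/3)[f(x₀) + 4f(x₁) + 2f(x₂) + ... + f(xₙ)]

x_0 = 1.2500, f(x_0) = 5.500000, coefficient = 1
x_1 = 1.4375, f(x_1) = 5.875000, coefficient = 4
x_2 = 1.6250, f(x_2) = 6.250000, coefficient = 2
x_3 = 1.8125, f(x_3) = 6.625000, coefficient = 4
x_4 = 2.0000, f(x_4) = 7.000000, coefficient = 2
x_5 = 2.1875, f(x_5) = 7.375000, coefficient = 4
x_6 = 2.3750, f(x_6) = 7.750000, coefficient = 2
x_7 = 2.5625, f(x_7) = 8.125000, coefficient = 4
x_8 = 2.7500, f(x_8) = 8.500000, coefficient = 1

I ≈ (0.187500/3) × 168.000000 = 10.500000
Exact value: 10.500000
Error: 0.000000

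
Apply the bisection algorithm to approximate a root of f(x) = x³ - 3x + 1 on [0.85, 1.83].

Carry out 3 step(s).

f(x) = x³ - 3x + 1
Initial interval: [0.85, 1.83]

Iteration 1:
  c_1 = (0.850000 + 1.830000)/2 = 1.340000
  f(c_1) = f(1.340000) = -0.613896
  f(a) × f(c) ≥ 0, new interval: [1.340000, 1.830000]
Iteration 2:
  c_2 = (1.340000 + 1.830000)/2 = 1.585000
  f(c_2) = f(1.585000) = 0.226877
  f(a) × f(c) < 0, new interval: [1.340000, 1.585000]
Iteration 3:
  c_3 = (1.340000 + 1.585000)/2 = 1.462500
  f(c_3) = f(1.462500) = -0.259350
  f(a) × f(c) ≥ 0, new interval: [1.462500, 1.585000]

After 3 iteration(s), the approximation is c_3 = 1.462500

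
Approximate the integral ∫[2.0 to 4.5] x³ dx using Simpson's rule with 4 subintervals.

f(x) = x³
a = 2.0, b = 4.5, n = 4
h = (b - a)/n = 0.625000

Simpson's rule: (h/3)[f(x₀) + 4f(x₁) + 2f(x₂) + ... + f(xₙ)]

x_0 = 2.0000, f(x_0) = 8.000000, coefficient = 1
x_1 = 2.6250, f(x_1) = 18.087891, coefficient = 4
x_2 = 3.2500, f(x_2) = 34.328125, coefficient = 2
x_3 = 3.8750, f(x_3) = 58.185547, coefficient = 4
x_4 = 4.5000, f(x_4) = 91.125000, coefficient = 1

I ≈ (0.625000/3) × 472.875000 = 98.515625
Exact value: 98.515625
Error: 0.000000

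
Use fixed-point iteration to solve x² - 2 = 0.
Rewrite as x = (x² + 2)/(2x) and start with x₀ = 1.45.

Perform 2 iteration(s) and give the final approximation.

Equation: x² - 2 = 0
Fixed-point form: x = (x² + 2)/(2x)
x₀ = 1.45

x_1 = g(1.450000) = 1.414655
x_2 = g(1.414655) = 1.414214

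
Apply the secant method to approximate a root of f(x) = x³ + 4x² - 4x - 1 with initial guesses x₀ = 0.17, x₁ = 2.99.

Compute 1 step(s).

f(x) = x³ + 4x² - 4x - 1
x₀ = 0.17, x₁ = 2.99

Secant formula: x_{n+1} = x_n - f(x_n)(x_n - x_{n-1})/(f(x_n) - f(x_{n-1}))

Iteration 1:
  f(0.170000) = -1.559487
  f(2.990000) = 49.531299
  x_2 = 2.990000 - 49.531299×(2.990000 - 0.170000)/(49.531299 - (-1.559487))
       = 0.256077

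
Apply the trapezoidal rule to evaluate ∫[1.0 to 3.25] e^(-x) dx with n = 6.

f(x) = e^(-x)
a = 1.0, b = 3.25, n = 6
h = (b - a)/n = 0.375000

Trapezoidal rule: (h/2)[f(x₀) + 2f(x₁) + 2f(x₂) + ... + f(xₙ)]

x_0 = 1.0000, f(x_0) = 0.367879, coefficient = 1
x_1 = 1.3750, f(x_1) = 0.252840, coefficient = 2
x_2 = 1.7500, f(x_2) = 0.173774, coefficient = 2
x_3 = 2.1250, f(x_3) = 0.119433, coefficient = 2
x_4 = 2.5000, f(x_4) = 0.082085, coefficient = 2
x_5 = 2.8750, f(x_5) = 0.056416, coefficient = 2
x_6 = 3.2500, f(x_6) = 0.038774, coefficient = 1

I ≈ (0.375000/2) × 1.775749 = 0.332953
Exact value: 0.329105
Error: 0.003848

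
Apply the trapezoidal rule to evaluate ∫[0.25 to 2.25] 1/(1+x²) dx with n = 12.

f(x) = 1/(1+x²)
a = 0.25, b = 2.25, n = 12
h = (b - a)/n = 0.166667

Trapezoidal rule: (h/2)[f(x₀) + 2f(x₁) + 2f(x₂) + ... + f(xₙ)]

x_0 = 0.2500, f(x_0) = 0.941176, coefficient = 1
x_1 = 0.4167, f(x_1) = 0.852071, coefficient = 2
x_2 = 0.5833, f(x_2) = 0.746114, coefficient = 2
x_3 = 0.7500, f(x_3) = 0.640000, coefficient = 2
x_4 = 0.9167, f(x_4) = 0.543396, coefficient = 2
x_5 = 1.0833, f(x_5) = 0.460064, coefficient = 2
x_6 = 1.2500, f(x_6) = 0.390244, coefficient = 2
x_7 = 1.4167, f(x_7) = 0.332564, coefficient = 2
x_8 = 1.5833, f(x_8) = 0.285149, coefficient = 2
x_9 = 1.7500, f(x_9) = 0.246154, coefficient = 2
x_10 = 1.9167, f(x_10) = 0.213967, coefficient = 2
x_11 = 2.0833, f(x_11) = 0.187256, coefficient = 2
x_12 = 2.2500, f(x_12) = 0.164948, coefficient = 1

I ≈ (0.166667/2) × 10.900082 = 0.908340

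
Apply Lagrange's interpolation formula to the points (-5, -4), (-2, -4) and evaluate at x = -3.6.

Lagrange interpolation formula:
P(x) = Σ yᵢ × Lᵢ(x)
where Lᵢ(x) = Π_{j≠i} (x - xⱼ)/(xᵢ - xⱼ)

L_0(-3.6) = (-3.6 - (-2))/(-5 - (-2)) = 0.533333
L_1(-3.6) = (-3.6 - (-5))/(-2 - (-5)) = 0.466667

P(-3.6) = (-4)×L_0(-3.6) + (-4)×L_1(-3.6)
P(-3.6) = -4.000000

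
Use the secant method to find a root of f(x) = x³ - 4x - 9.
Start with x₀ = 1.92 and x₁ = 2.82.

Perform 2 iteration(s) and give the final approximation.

f(x) = x³ - 4x - 9
x₀ = 1.92, x₁ = 2.82

Secant formula: x_{n+1} = x_n - f(x_n)(x_n - x_{n-1})/(f(x_n) - f(x_{n-1}))

Iteration 1:
  f(1.920000) = -9.602112
  f(2.820000) = 2.145768
  x_2 = 2.820000 - 2.145768×(2.820000 - 1.920000)/(2.145768 - (-9.602112))
       = 2.655614
Iteration 2:
  f(2.820000) = 2.145768
  f(2.655614) = -0.894313
  x_3 = 2.655614 - (-0.894313)×(2.655614 - 2.820000)/(-0.894313 - 2.145768)
       = 2.703972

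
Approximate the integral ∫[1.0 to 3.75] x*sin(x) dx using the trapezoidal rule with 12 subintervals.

f(x) = x*sin(x)
a = 1.0, b = 3.75, n = 12
h = (b - a)/n = 0.229167

Trapezoidal rule: (h/2)[f(x₀) + 2f(x₁) + 2f(x₂) + ... + f(xₙ)]

x_0 = 1.0000, f(x_0) = 0.841471, coefficient = 1
x_1 = 1.2292, f(x_1) = 1.158133, coefficient = 2
x_2 = 1.4583, f(x_2) = 1.449121, coefficient = 2
x_3 = 1.6875, f(x_3) = 1.676021, coefficient = 2
x_4 = 1.9167, f(x_4) = 1.803163, coefficient = 2
x_5 = 2.1458, f(x_5) = 1.800724, coefficient = 2
x_6 = 2.3750, f(x_6) = 1.647502, coefficient = 2
x_7 = 2.6042, f(x_7) = 1.333142, coefficient = 2
x_8 = 2.8333, f(x_8) = 0.859635, coefficient = 2
x_9 = 3.0625, f(x_9) = 0.241969, coefficient = 2
x_10 = 3.2917, f(x_10) = -0.492141, coefficient = 2
x_11 = 3.5208, f(x_11) = -1.303466, coefficient = 2
x_12 = 3.7500, f(x_12) = -2.143355, coefficient = 1

I ≈ (0.229167/2) × 19.045720 = 2.182322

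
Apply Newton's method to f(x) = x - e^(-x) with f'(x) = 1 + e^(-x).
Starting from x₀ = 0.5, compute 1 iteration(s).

f(x) = x - e^(-x)
f'(x) = 1 + e^(-x)
x₀ = 0.5

Newton-Raphson formula: x_{n+1} = x_n - f(x_n)/f'(x_n)

Iteration 1:
  f(0.500000) = -0.106531
  f'(0.500000) = 1.606531
  x_1 = 0.500000 - (-0.106531)/1.606531 = 0.566311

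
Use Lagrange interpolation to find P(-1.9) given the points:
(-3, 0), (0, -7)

Lagrange interpolation formula:
P(x) = Σ yᵢ × Lᵢ(x)
where Lᵢ(x) = Π_{j≠i} (x - xⱼ)/(xᵢ - xⱼ)

L_0(-1.9) = (-1.9 - 0)/(-3 - 0) = 0.633333
L_1(-1.9) = (-1.9 - (-3))/(0 - (-3)) = 0.366667

P(-1.9) = 0×L_0(-1.9) + (-7)×L_1(-1.9)
P(-1.9) = -2.566667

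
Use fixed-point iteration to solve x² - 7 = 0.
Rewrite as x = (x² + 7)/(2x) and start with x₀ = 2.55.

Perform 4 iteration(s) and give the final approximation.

Equation: x² - 7 = 0
Fixed-point form: x = (x² + 7)/(2x)
x₀ = 2.55

x_1 = g(2.550000) = 2.647549
x_2 = g(2.647549) = 2.645752
x_3 = g(2.645752) = 2.645751
x_4 = g(2.645751) = 2.645751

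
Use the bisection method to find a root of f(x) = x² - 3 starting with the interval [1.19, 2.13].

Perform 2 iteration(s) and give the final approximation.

f(x) = x² - 3
Initial interval: [1.19, 2.13]

Iteration 1:
  c_1 = (1.190000 + 2.130000)/2 = 1.660000
  f(c_1) = f(1.660000) = -0.244400
  f(a) × f(c) ≥ 0, new interval: [1.660000, 2.130000]
Iteration 2:
  c_2 = (1.660000 + 2.130000)/2 = 1.895000
  f(c_2) = f(1.895000) = 0.591025
  f(a) × f(c) < 0, new interval: [1.660000, 1.895000]

After 2 iteration(s), the approximation is c_2 = 1.895000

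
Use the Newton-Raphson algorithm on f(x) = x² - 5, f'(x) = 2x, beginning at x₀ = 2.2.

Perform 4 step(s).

f(x) = x² - 5
f'(x) = 2x
x₀ = 2.2

Newton-Raphson formula: x_{n+1} = x_n - f(x_n)/f'(x_n)

Iteration 1:
  f(2.200000) = -0.160000
  f'(2.200000) = 4.400000
  x_1 = 2.200000 - (-0.160000)/4.400000 = 2.236364
Iteration 2:
  f(2.236364) = 0.001322
  f'(2.236364) = 4.472727
  x_2 = 2.236364 - 0.001322/4.472727 = 2.236068
Iteration 3:
  f(2.236068) = 0.000000
  f'(2.236068) = 4.472136
  x_3 = 2.236068 - 0.000000/4.472136 = 2.236068
Iteration 4:
  f(2.236068) = 0.000000
  f'(2.236068) = 4.472136
  x_4 = 2.236068 - 0.000000/4.472136 = 2.236068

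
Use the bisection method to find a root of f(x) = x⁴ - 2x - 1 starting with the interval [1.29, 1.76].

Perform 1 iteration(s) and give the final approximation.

f(x) = x⁴ - 2x - 1
Initial interval: [1.29, 1.76]

Iteration 1:
  c_1 = (1.290000 + 1.760000)/2 = 1.525000
  f(c_1) = f(1.525000) = 1.358532
  f(a) × f(c) < 0, new interval: [1.290000, 1.525000]

After 1 iteration(s), the approximation is c_1 = 1.525000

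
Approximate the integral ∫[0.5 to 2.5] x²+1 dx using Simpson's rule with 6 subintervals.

f(x) = x²+1
a = 0.5, b = 2.5, n = 6
h = (b - a)/n = 0.333333

Simpson's rule: (h/3)[f(x₀) + 4f(x₁) + 2f(x₂) + ... + f(xₙ)]

x_0 = 0.5000, f(x_0) = 1.250000, coefficient = 1
x_1 = 0.8333, f(x_1) = 1.694444, coefficient = 4
x_2 = 1.1667, f(x_2) = 2.361111, coefficient = 2
x_3 = 1.5000, f(x_3) = 3.250000, coefficient = 4
x_4 = 1.8333, f(x_4) = 4.361111, coefficient = 2
x_5 = 2.1667, f(x_5) = 5.694444, coefficient = 4
x_6 = 2.5000, f(x_6) = 7.250000, coefficient = 1

I ≈ (0.333333/3) × 64.500000 = 7.166667
Exact value: 7.166667
Error: 0.000000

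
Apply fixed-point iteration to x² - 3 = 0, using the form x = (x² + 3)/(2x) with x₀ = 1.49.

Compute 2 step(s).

Equation: x² - 3 = 0
Fixed-point form: x = (x² + 3)/(2x)
x₀ = 1.49

x_1 = g(1.490000) = 1.751711
x_2 = g(1.751711) = 1.732161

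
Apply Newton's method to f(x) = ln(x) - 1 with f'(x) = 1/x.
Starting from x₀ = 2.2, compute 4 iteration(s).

f(x) = ln(x) - 1
f'(x) = 1/x
x₀ = 2.2

Newton-Raphson formula: x_{n+1} = x_n - f(x_n)/f'(x_n)

Iteration 1:
  f(2.200000) = -0.211543
  f'(2.200000) = 0.454545
  x_1 = 2.200000 - (-0.211543)/0.454545 = 2.665394
Iteration 2:
  f(2.665394) = -0.019648
  f'(2.665394) = 0.375179
  x_2 = 2.665394 - (-0.019648)/0.375179 = 2.717764
Iteration 3:
  f(2.717764) = -0.000191
  f'(2.717764) = 0.367950
  x_3 = 2.717764 - (-0.000191)/0.367950 = 2.718282
Iteration 4:
  f(2.718282) = 0.000000
  f'(2.718282) = 0.367879
  x_4 = 2.718282 - 0.000000/0.367879 = 2.718282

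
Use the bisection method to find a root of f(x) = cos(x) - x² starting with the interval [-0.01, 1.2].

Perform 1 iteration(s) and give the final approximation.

f(x) = cos(x) - x²
Initial interval: [-0.01, 1.2]

Iteration 1:
  c_1 = (-0.010000 + 1.200000)/2 = 0.595000
  f(c_1) = f(0.595000) = 0.474123
  f(a) × f(c) ≥ 0, new interval: [0.595000, 1.200000]

After 1 iteration(s), the approximation is c_1 = 0.595000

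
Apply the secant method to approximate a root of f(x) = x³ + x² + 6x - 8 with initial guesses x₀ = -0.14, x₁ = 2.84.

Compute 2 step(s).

f(x) = x³ + x² + 6x - 8
x₀ = -0.14, x₁ = 2.84

Secant formula: x_{n+1} = x_n - f(x_n)(x_n - x_{n-1})/(f(x_n) - f(x_{n-1}))

Iteration 1:
  f(-0.140000) = -8.823144
  f(2.840000) = 40.011904
  x_2 = 2.840000 - 40.011904×(2.840000 - (-0.140000))/(40.011904 - (-8.823144))
       = 0.398404
Iteration 2:
  f(2.840000) = 40.011904
  f(0.398404) = -5.387616
  x_3 = 0.398404 - (-5.387616)×(0.398404 - 2.840000)/(-5.387616 - 40.011904)
       = 0.688151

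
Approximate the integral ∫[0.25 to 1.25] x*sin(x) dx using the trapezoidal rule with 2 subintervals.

f(x) = x*sin(x)
a = 0.25, b = 1.25, n = 2
h = (b - a)/n = 0.500000

Trapezoidal rule: (h/2)[f(x₀) + 2f(x₁) + 2f(x₂) + ... + f(xₙ)]

x_0 = 0.2500, f(x_0) = 0.061851, coefficient = 1
x_1 = 0.7500, f(x_1) = 0.511229, coefficient = 2
x_2 = 1.2500, f(x_2) = 1.186231, coefficient = 1

I ≈ (0.500000/2) × 2.270540 = 0.567635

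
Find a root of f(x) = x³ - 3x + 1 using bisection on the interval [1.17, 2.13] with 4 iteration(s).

f(x) = x³ - 3x + 1
Initial interval: [1.17, 2.13]

Iteration 1:
  c_1 = (1.170000 + 2.130000)/2 = 1.650000
  f(c_1) = f(1.650000) = 0.542125
  f(a) × f(c) < 0, new interval: [1.170000, 1.650000]
Iteration 2:
  c_2 = (1.170000 + 1.650000)/2 = 1.410000
  f(c_2) = f(1.410000) = -0.426779
  f(a) × f(c) ≥ 0, new interval: [1.410000, 1.650000]
Iteration 3:
  c_3 = (1.410000 + 1.650000)/2 = 1.530000
  f(c_3) = f(1.530000) = -0.008423
  f(a) × f(c) ≥ 0, new interval: [1.530000, 1.650000]
Iteration 4:
  c_4 = (1.530000 + 1.650000)/2 = 1.590000
  f(c_4) = f(1.590000) = 0.249679
  f(a) × f(c) < 0, new interval: [1.530000, 1.590000]

After 4 iteration(s), the approximation is c_4 = 1.590000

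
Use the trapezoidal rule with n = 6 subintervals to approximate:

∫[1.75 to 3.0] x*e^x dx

f(x) = x*e^x
a = 1.75, b = 3.0, n = 6
h = (b - a)/n = 0.208333

Trapezoidal rule: (h/2)[f(x₀) + 2f(x₁) + 2f(x₂) + ... + f(xₙ)]

x_0 = 1.7500, f(x_0) = 10.070555, coefficient = 1
x_1 = 1.9583, f(x_1) = 13.879697, coefficient = 2
x_2 = 2.1667, f(x_2) = 18.913133, coefficient = 2
x_3 = 2.3750, f(x_3) = 25.533656, coefficient = 2
x_4 = 2.5833, f(x_4) = 34.206439, coefficient = 2
x_5 = 2.7917, f(x_5) = 45.526995, coefficient = 2
x_6 = 3.0000, f(x_6) = 60.256611, coefficient = 1

I ≈ (0.208333/2) × 346.447006 = 36.088230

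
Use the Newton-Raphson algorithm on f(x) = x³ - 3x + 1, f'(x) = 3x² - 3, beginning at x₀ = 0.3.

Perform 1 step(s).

f(x) = x³ - 3x + 1
f'(x) = 3x² - 3
x₀ = 0.3

Newton-Raphson formula: x_{n+1} = x_n - f(x_n)/f'(x_n)

Iteration 1:
  f(0.300000) = 0.127000
  f'(0.300000) = -2.730000
  x_1 = 0.300000 - 0.127000/(-2.730000) = 0.346520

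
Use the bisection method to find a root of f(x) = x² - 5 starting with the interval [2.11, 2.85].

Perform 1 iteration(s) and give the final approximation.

f(x) = x² - 5
Initial interval: [2.11, 2.85]

Iteration 1:
  c_1 = (2.110000 + 2.850000)/2 = 2.480000
  f(c_1) = f(2.480000) = 1.150400
  f(a) × f(c) < 0, new interval: [2.110000, 2.480000]

After 1 iteration(s), the approximation is c_1 = 2.480000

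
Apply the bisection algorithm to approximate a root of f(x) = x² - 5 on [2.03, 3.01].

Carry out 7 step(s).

f(x) = x² - 5
Initial interval: [2.03, 3.01]

Iteration 1:
  c_1 = (2.030000 + 3.010000)/2 = 2.520000
  f(c_1) = f(2.520000) = 1.350400
  f(a) × f(c) < 0, new interval: [2.030000, 2.520000]
Iteration 2:
  c_2 = (2.030000 + 2.520000)/2 = 2.275000
  f(c_2) = f(2.275000) = 0.175625
  f(a) × f(c) < 0, new interval: [2.030000, 2.275000]
Iteration 3:
  c_3 = (2.030000 + 2.275000)/2 = 2.152500
  f(c_3) = f(2.152500) = -0.366744
  f(a) × f(c) ≥ 0, new interval: [2.152500, 2.275000]
Iteration 4:
  c_4 = (2.152500 + 2.275000)/2 = 2.213750
  f(c_4) = f(2.213750) = -0.099311
  f(a) × f(c) ≥ 0, new interval: [2.213750, 2.275000]
Iteration 5:
  c_5 = (2.213750 + 2.275000)/2 = 2.244375
  f(c_5) = f(2.244375) = 0.037219
  f(a) × f(c) < 0, new interval: [2.213750, 2.244375]
Iteration 6:
  c_6 = (2.213750 + 2.244375)/2 = 2.229062
  f(c_6) = f(2.229062) = -0.031280
  f(a) × f(c) ≥ 0, new interval: [2.229062, 2.244375]
Iteration 7:
  c_7 = (2.229062 + 2.244375)/2 = 2.236719
  f(c_7) = f(2.236719) = 0.002911
  f(a) × f(c) < 0, new interval: [2.229062, 2.236719]

After 7 iteration(s), the approximation is c_7 = 2.236719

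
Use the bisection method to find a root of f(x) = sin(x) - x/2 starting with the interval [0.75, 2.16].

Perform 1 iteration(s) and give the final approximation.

f(x) = sin(x) - x/2
Initial interval: [0.75, 2.16]

Iteration 1:
  c_1 = (0.750000 + 2.160000)/2 = 1.455000
  f(c_1) = f(1.455000) = 0.265803
  f(a) × f(c) ≥ 0, new interval: [1.455000, 2.160000]

After 1 iteration(s), the approximation is c_1 = 1.455000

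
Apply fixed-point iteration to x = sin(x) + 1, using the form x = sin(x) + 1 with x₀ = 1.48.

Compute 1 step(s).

Equation: x = sin(x) + 1
Fixed-point form: x = sin(x) + 1
x₀ = 1.48

x_1 = g(1.480000) = 1.995881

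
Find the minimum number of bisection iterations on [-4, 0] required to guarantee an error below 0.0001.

We need (b-a)/2^n ≤ 0.0001
(0 - (-4))/2^n ≤ 0.0001
4/2^n ≤ 0.0001
2^n ≥ 40000
n ≥ log₂(40000) = 15.29
n ≥ 16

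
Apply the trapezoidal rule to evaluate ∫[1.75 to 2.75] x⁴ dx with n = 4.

f(x) = x⁴
a = 1.75, b = 2.75, n = 4
h = (b - a)/n = 0.250000

Trapezoidal rule: (h/2)[f(x₀) + 2f(x₁) + 2f(x₂) + ... + f(xₙ)]

x_0 = 1.7500, f(x_0) = 9.378906, coefficient = 1
x_1 = 2.0000, f(x_1) = 16.000000, coefficient = 2
x_2 = 2.2500, f(x_2) = 25.628906, coefficient = 2
x_3 = 2.5000, f(x_3) = 39.062500, coefficient = 2
x_4 = 2.7500, f(x_4) = 57.191406, coefficient = 1

I ≈ (0.250000/2) × 227.953125 = 28.494141
Exact value: 28.172656
Error: 0.321484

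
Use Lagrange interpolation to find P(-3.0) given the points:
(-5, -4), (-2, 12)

Lagrange interpolation formula:
P(x) = Σ yᵢ × Lᵢ(x)
where Lᵢ(x) = Π_{j≠i} (x - xⱼ)/(xᵢ - xⱼ)

L_0(-3.0) = (-3.0 - (-2))/(-5 - (-2)) = 0.333333
L_1(-3.0) = (-3.0 - (-5))/(-2 - (-5)) = 0.666667

P(-3.0) = (-4)×L_0(-3.0) + 12×L_1(-3.0)
P(-3.0) = 6.666667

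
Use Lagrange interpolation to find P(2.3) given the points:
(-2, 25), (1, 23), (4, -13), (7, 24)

Lagrange interpolation formula:
P(x) = Σ yᵢ × Lᵢ(x)
where Lᵢ(x) = Π_{j≠i} (x - xⱼ)/(xᵢ - xⱼ)

L_0(2.3) = (2.3 - 1)/(-2 - 1) × (2.3 - 4)/(-2 - 4) × (2.3 - 7)/(-2 - 7) = -0.064117
L_1(2.3) = (2.3 - (-2))/(1 - (-2)) × (2.3 - 4)/(1 - 4) × (2.3 - 7)/(1 - 7) = 0.636241
L_2(2.3) = (2.3 - (-2))/(4 - (-2)) × (2.3 - 1)/(4 - 1) × (2.3 - 7)/(4 - 7) = 0.486537
L_3(2.3) = (2.3 - (-2))/(7 - (-2)) × (2.3 - 1)/(7 - 1) × (2.3 - 4)/(7 - 4) = -0.058660

P(2.3) = 25×L_0(2.3) + 23×L_1(2.3) + (-13)×L_2(2.3) + 24×L_3(2.3)
P(2.3) = 5.297772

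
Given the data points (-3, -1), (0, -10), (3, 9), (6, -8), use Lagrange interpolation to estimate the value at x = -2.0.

Lagrange interpolation formula:
P(x) = Σ yᵢ × Lᵢ(x)
where Lᵢ(x) = Π_{j≠i} (x - xⱼ)/(xᵢ - xⱼ)

L_0(-2.0) = (-2.0 - 0)/(-3 - 0) × (-2.0 - 3)/(-3 - 3) × (-2.0 - 6)/(-3 - 6) = 0.493827
L_1(-2.0) = (-2.0 - (-3))/(0 - (-3)) × (-2.0 - 3)/(0 - 3) × (-2.0 - 6)/(0 - 6) = 0.740741
L_2(-2.0) = (-2.0 - (-3))/(3 - (-3)) × (-2.0 - 0)/(3 - 0) × (-2.0 - 6)/(3 - 6) = -0.296296
L_3(-2.0) = (-2.0 - (-3))/(6 - (-3)) × (-2.0 - 0)/(6 - 0) × (-2.0 - 3)/(6 - 3) = 0.061728

P(-2.0) = (-1)×L_0(-2.0) + (-10)×L_1(-2.0) + 9×L_2(-2.0) + (-8)×L_3(-2.0)
P(-2.0) = -11.061728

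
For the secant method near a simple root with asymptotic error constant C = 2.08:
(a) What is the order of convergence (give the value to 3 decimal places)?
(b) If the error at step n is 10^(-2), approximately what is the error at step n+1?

(a) Secant method has superlinear convergence with order φ = (1+√5)/2 ≈ 1.618.
    This means |e_{n+1}| ≈ C|e_n|^1.618.

(b) With |e_n| = 10^(-2) and C = 2.08:
    |e_{n+1}| ≈ 2.08 × (10^(-2))^1.618 = 2.08 × 10^(-3.24)

(a) ≈ 1.618 (golden ratio); (b) |e_{n+1}| ≈ 1.208e-03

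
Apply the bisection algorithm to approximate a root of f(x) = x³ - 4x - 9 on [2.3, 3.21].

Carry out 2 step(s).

f(x) = x³ - 4x - 9
Initial interval: [2.3, 3.21]

Iteration 1:
  c_1 = (2.300000 + 3.210000)/2 = 2.755000
  f(c_1) = f(2.755000) = 0.890519
  f(a) × f(c) < 0, new interval: [2.300000, 2.755000]
Iteration 2:
  c_2 = (2.300000 + 2.755000)/2 = 2.527500
  f(c_2) = f(2.527500) = -2.963682
  f(a) × f(c) ≥ 0, new interval: [2.527500, 2.755000]

After 2 iteration(s), the approximation is c_2 = 2.527500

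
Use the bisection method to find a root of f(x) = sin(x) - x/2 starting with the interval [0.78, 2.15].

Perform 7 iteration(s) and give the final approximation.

f(x) = sin(x) - x/2
Initial interval: [0.78, 2.15]

Iteration 1:
  c_1 = (0.780000 + 2.150000)/2 = 1.465000
  f(c_1) = f(1.465000) = 0.261909
  f(a) × f(c) ≥ 0, new interval: [1.465000, 2.150000]
Iteration 2:
  c_2 = (1.465000 + 2.150000)/2 = 1.807500
  f(c_2) = f(1.807500) = 0.068366
  f(a) × f(c) ≥ 0, new interval: [1.807500, 2.150000]
Iteration 3:
  c_3 = (1.807500 + 2.150000)/2 = 1.978750
  f(c_3) = f(1.978750) = -0.071440
  f(a) × f(c) < 0, new interval: [1.807500, 1.978750]
Iteration 4:
  c_4 = (1.807500 + 1.978750)/2 = 1.893125
  f(c_4) = f(1.893125) = 0.001938
  f(a) × f(c) ≥ 0, new interval: [1.893125, 1.978750]
Iteration 5:
  c_5 = (1.893125 + 1.978750)/2 = 1.935937
  f(c_5) = f(1.935937) = -0.033895
  f(a) × f(c) < 0, new interval: [1.893125, 1.935937]
Iteration 6:
  c_6 = (1.893125 + 1.935937)/2 = 1.914531
  f(c_6) = f(1.914531) = -0.015763
  f(a) × f(c) < 0, new interval: [1.893125, 1.914531]
Iteration 7:
  c_7 = (1.893125 + 1.914531)/2 = 1.903828
  f(c_7) = f(1.903828) = -0.006858
  f(a) × f(c) < 0, new interval: [1.893125, 1.903828]

After 7 iteration(s), the approximation is c_7 = 1.903828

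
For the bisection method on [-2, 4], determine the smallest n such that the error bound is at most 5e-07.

We need (b-a)/2^n ≤ 5e-07
(4 - (-2))/2^n ≤ 5e-07
6/2^n ≤ 5e-07
2^n ≥ 12000000
n ≥ log₂(12000000) = 23.52
n ≥ 24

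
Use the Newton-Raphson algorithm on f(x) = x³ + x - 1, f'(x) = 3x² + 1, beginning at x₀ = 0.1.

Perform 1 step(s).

f(x) = x³ + x - 1
f'(x) = 3x² + 1
x₀ = 0.1

Newton-Raphson formula: x_{n+1} = x_n - f(x_n)/f'(x_n)

Iteration 1:
  f(0.100000) = -0.899000
  f'(0.100000) = 1.030000
  x_1 = 0.100000 - (-0.899000)/1.030000 = 0.972816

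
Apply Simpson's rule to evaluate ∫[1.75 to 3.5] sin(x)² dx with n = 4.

f(x) = sin(x)²
a = 1.75, b = 3.5, n = 4
h = (b - a)/n = 0.437500

Simpson's rule: (h/3)[f(x₀) + 4f(x₁) + 2f(x₂) + ... + f(xₙ)]

x_0 = 1.7500, f(x_0) = 0.968228, coefficient = 1
x_1 = 2.1875, f(x_1) = 0.665512, coefficient = 4
x_2 = 2.6250, f(x_2) = 0.243957, coefficient = 2
x_3 = 3.0625, f(x_3) = 0.006243, coefficient = 4
x_4 = 3.5000, f(x_4) = 0.123049, coefficient = 1

I ≈ (0.437500/3) × 4.266211 = 0.622156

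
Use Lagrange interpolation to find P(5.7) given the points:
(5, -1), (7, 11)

Lagrange interpolation formula:
P(x) = Σ yᵢ × Lᵢ(x)
where Lᵢ(x) = Π_{j≠i} (x - xⱼ)/(xᵢ - xⱼ)

L_0(5.7) = (5.7 - 7)/(5 - 7) = 0.650000
L_1(5.7) = (5.7 - 5)/(7 - 5) = 0.350000

P(5.7) = (-1)×L_0(5.7) + 11×L_1(5.7)
P(5.7) = 3.200000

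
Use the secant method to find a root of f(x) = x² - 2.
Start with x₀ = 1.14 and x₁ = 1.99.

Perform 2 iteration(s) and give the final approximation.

f(x) = x² - 2
x₀ = 1.14, x₁ = 1.99

Secant formula: x_{n+1} = x_n - f(x_n)(x_n - x_{n-1})/(f(x_n) - f(x_{n-1}))

Iteration 1:
  f(1.140000) = -0.700400
  f(1.990000) = 1.960100
  x_2 = 1.990000 - 1.960100×(1.990000 - 1.140000)/(1.960100 - (-0.700400))
       = 1.363770
Iteration 2:
  f(1.990000) = 1.960100
  f(1.363770) = -0.140131
  x_3 = 1.363770 - (-0.140131)×(1.363770 - 1.990000)/(-0.140131 - 1.960100)
       = 1.405553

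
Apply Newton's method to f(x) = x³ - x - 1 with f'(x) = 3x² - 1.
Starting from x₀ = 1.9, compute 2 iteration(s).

f(x) = x³ - x - 1
f'(x) = 3x² - 1
x₀ = 1.9

Newton-Raphson formula: x_{n+1} = x_n - f(x_n)/f'(x_n)

Iteration 1:
  f(1.900000) = 3.959000
  f'(1.900000) = 9.830000
  x_1 = 1.900000 - 3.959000/9.830000 = 1.497253
Iteration 2:
  f(1.497253) = 0.859240
  f'(1.497253) = 5.725302
  x_2 = 1.497253 - 0.859240/5.725302 = 1.347176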